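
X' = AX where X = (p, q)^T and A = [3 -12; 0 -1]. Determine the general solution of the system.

p(t) = C_1e^(3t) - 3C_2e^(-t), q(t) = -C_2e^(-t)

Coefficient matrix A = [[3, -12], [0, -1]].
Characteristic polynomial det(A - λI) = λ^2 - 2λ - 3 = 0.
Eigenvalues λ = 3, -1.
For λ=3: (A-λI) row 1 is [0, -12], so an eigenvector is (1, 0).
For λ=-1: (A-λI) row 1 is [4, -12], so an eigenvector is (-3, -1).
General solution: C_1e^(3t)(1,0) + C_2e^(-t)(-3,-1).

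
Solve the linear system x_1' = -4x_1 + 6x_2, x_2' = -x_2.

x_1(t) = -c_1e^(-4t) + 2c_2e^(-t), x_2(t) = c_2e^(-t)

Coefficient matrix A = [[-4, 6], [0, -1]].
Characteristic polynomial det(A - λI) = λ^2 + 5λ + 4 = 0.
Eigenvalues λ = -4, -1.
For λ=-4: (A-λI) row 1 is [0, 6], so an eigenvector is (-1, 0).
For λ=-1: (A-λI) row 1 is [-3, 6], so an eigenvector is (2, 1).
General solution: c_1e^(-4t)(-1,0) + c_2e^(-t)(2,1).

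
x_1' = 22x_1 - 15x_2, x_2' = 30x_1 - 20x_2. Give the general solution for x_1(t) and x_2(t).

x_1(t) = 2c_1e^(t)sin(3t) + c_1e^(t)cos(3t) + c_2e^(t)sin(3t) - 2c_2e^(t)cos(3t), x_2(t) = 3c_1e^(t)sin(3t) + c_1e^(t)cos(3t) + c_2e^(t)sin(3t) - 3c_2e^(t)cos(3t)

Coefficient matrix A = [[22, -15], [30, -20]].
Characteristic polynomial det(A - λI) = λ^2 - 2λ + 10 = 0.
Eigenvalues λ = 1 ± 3i (complex conjugate pair).
For λ=1+3i: an eigenvector is (1,1) - i(2,3) = (1 - 2i, 1 - 3i).
A real fundamental pair from Re and Im of e^((1+3i)t)v: X_1 = e^(t)(cos(3t)·(1,1) + sin(3t)·(2,3)), X_2 = e^(t)(sin(3t)·(1,1) - cos(3t)·(2,3)).
General solution: c_1X_1 + c_2X_2.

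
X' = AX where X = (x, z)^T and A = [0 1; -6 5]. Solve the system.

Coefficient matrix A = [[0, 1], [-6, 5]].
Characteristic polynomial det(A - λI) = λ^2 - 5λ + 6 = 0.
Eigenvalues λ = 2, 3.
For λ=2: (A-λI) row 1 is [-2, 1], so an eigenvector is (-1, -2).
For λ=3: (A-λI) row 1 is [-3, 1], so an eigenvector is (-1, -3).
General solution: K_1e^(2t)(-1,-2) + K_2e^(3t)(-1,-3).

x(t) = -K_1e^(2t) - K_2e^(3t), z(t) = -2K_1e^(2t) - 3K_2e^(3t)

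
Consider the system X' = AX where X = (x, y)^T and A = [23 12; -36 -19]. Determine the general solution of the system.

x(t) = 2K_1e^(5t) - K_2e^(-t), y(t) = -3K_1e^(5t) + 2K_2e^(-t)

Coefficient matrix A = [[23, 12], [-36, -19]].
Characteristic polynomial det(A - λI) = λ^2 - 4λ - 5 = 0.
Eigenvalues λ = 5, -1.
For λ=5: (A-λI) row 1 is [18, 12], so an eigenvector is (2, -3).
For λ=-1: (A-λI) row 1 is [24, 12], so an eigenvector is (-1, 2).
General solution: K_1e^(5t)(2,-3) + K_2e^(-t)(-1,2).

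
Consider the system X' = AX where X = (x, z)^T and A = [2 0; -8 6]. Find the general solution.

Coefficient matrix A = [[2, 0], [-8, 6]].
Characteristic polynomial det(A - λI) = λ^2 - 8λ + 12 = 0.
Eigenvalues λ = 2, 6.
For λ=2: (A-λI) row 2 is [-8, 4], so an eigenvector is (-1, -2).
For λ=6: (A-λI) row 1 is [-4, 0], so an eigenvector is (0, 1).
General solution: C_1e^(2t)(-1,-2) + C_2e^(6t)(0,1).

x(t) = -C_1e^(2t), z(t) = -2C_1e^(2t) + C_2e^(6t)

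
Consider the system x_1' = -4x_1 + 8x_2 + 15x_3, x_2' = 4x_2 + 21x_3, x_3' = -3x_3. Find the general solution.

x_1(t) = K_1e^(-4t) + K_2e^(4t) - 9K_3e^(-3t), x_2(t) = K_2e^(4t) - 3K_3e^(-3t), x_3(t) = K_3e^(-3t)

Coefficient matrix A = [[-4, 8, 15], [0, 4, 21], [0, 0, -3]].
det(A - λI) = 0 gives eigenvalues λ = -4, 4, -3.
For λ=-4: eigenvector (1,0,0).
For λ=4: eigenvector (1,1,0).
For λ=-3: eigenvector (-9,-3,1).
General solution: K_1e^(-4t)(1,0,0) + K_2e^(4t)(1,1,0) + K_3e^(-3t)(-9,-3,1).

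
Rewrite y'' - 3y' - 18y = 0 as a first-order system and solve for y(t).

Let x_1 = y, x_2 = y'. Then x_1' = x_2 and x_2' = 18x_1 + 3x_2.
A = [[0,1],[18,3]]; det(A-λI) = λ^2 - 3λ - 18.
Eigenvalues λ = 6, -3 with eigenvectors (1,6), (1,-3).

y(t) = K_1e^(6t) + K_2e^(-3t)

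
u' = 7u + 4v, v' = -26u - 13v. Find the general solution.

Coefficient matrix A = [[7, 4], [-26, -13]].
Characteristic polynomial det(A - λI) = λ^2 + 6λ + 13 = 0.
Eigenvalues λ = -3 ± 2i (complex conjugate pair).
For λ=-3+2i: an eigenvector is (-1,2) - i(-1,3) = (-1 + i, 2 - 3i).
A real fundamental pair from Re and Im of e^((-3+2i)t)v: X_1 = e^(-3t)(cos(2t)·(-1,2) + sin(2t)·(-1,3)), X_2 = e^(-3t)(sin(2t)·(-1,2) - cos(2t)·(-1,3)).
General solution: K_1X_1 + K_2X_2.

u(t) = -K_1e^(-3t)sin(2t) - K_1e^(-3t)cos(2t) - K_2e^(-3t)sin(2t) + K_2e^(-3t)cos(2t), v(t) = 3K_1e^(-3t)sin(2t) + 2K_1e^(-3t)cos(2t) + 2K_2e^(-3t)sin(2t) - 3K_2e^(-3t)cos(2t)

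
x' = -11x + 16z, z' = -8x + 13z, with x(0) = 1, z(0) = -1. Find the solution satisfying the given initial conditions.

x(t) = -3e^(5t) + 4e^(-3t), z(t) = -3e^(5t) + 2e^(-3t)

Coefficient matrix A = [[-11, 16], [-8, 13]].
Characteristic polynomial det(A - λI) = λ^2 - 2λ - 15 = 0.
Eigenvalues λ = 5, -3.
For λ=5: (A-λI) row 1 is [-16, 16], so an eigenvector is (-1, -1).
For λ=-3: (A-λI) row 1 is [-8, 16], so an eigenvector is (-2, -1).
General solution: K_1e^(5t)(-1,-1) + K_2e^(-3t)(-2,-1).
Applying x(0)=1, z(0)=-1 gives K_1=3, K_2=-2.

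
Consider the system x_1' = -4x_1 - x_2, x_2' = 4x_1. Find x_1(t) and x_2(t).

Coefficient matrix A = [[-4, -1], [4, 0]].
Characteristic polynomial det(A - λI) = λ^2 + 4λ + 4 = 0.
Single eigenvalue λ = -2 with algebraic multiplicity 2.
Eigenvector v = (1,-2); generalized eigenvector w with (A-λI)w=v is (-1,1).
General solution: e^(-2t)[C_1·v + C_2·(t·v + w)].

x_1(t) = C_1e^(-2t) + C_2te^(-2t) - C_2e^(-2t), x_2(t) = -2C_1e^(-2t) - 2C_2te^(-2t) + C_2e^(-2t)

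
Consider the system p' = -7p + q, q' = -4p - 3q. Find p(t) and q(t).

Coefficient matrix A = [[-7, 1], [-4, -3]].
Characteristic polynomial det(A - λI) = λ^2 + 10λ + 25 = 0.
Single eigenvalue λ = -5 with algebraic multiplicity 2.
Eigenvector v = (1,2); generalized eigenvector w with (A-λI)w=v is (-1,-1).
General solution: e^(-5t)[C_1·v + C_2·(t·v + w)].

p(t) = C_1e^(-5t) + C_2te^(-5t) - C_2e^(-5t), q(t) = 2C_1e^(-5t) + 2C_2te^(-5t) - C_2e^(-5t)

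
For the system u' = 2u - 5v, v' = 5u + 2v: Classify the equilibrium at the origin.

A = [[2,-5],[5,2]]; det(A-λI) = λ^2 - 4λ + 29.
λ = 2 ± 5i: positive real part.

unstable spiral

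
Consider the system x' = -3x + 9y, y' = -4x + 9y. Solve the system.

Coefficient matrix A = [[-3, 9], [-4, 9]].
Characteristic polynomial det(A - λI) = λ^2 - 6λ + 9 = 0.
Single eigenvalue λ = 3 with algebraic multiplicity 2.
Eigenvector v = (-3,-2); generalized eigenvector w with (A-λI)w=v is (-1,-1).
General solution: e^(3t)[K_1·v + K_2·(t·v + w)].

x(t) = -3K_1e^(3t) - 3K_2te^(3t) - K_2e^(3t), y(t) = -2K_1e^(3t) - 2K_2te^(3t) - K_2e^(3t)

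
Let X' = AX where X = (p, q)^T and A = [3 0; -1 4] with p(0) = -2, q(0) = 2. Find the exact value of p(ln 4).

-128

A = [[3,0],[-1,4]]; eigenvalues λ = 4, 3.
Eigenvectors: (0,-1) for λ=4, (1,1) for λ=3.
From the initial condition, c_1 = -4, c_2 = -2.
p(ln 4) = (-4)(4^4)(0) + (-2)(4^3)(1) = -128.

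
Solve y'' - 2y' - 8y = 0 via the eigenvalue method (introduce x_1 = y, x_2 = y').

Let x_1 = y, x_2 = y'. Then x_1' = x_2 and x_2' = 8x_1 + 2x_2.
A = [[0,1],[8,2]]; det(A-λI) = λ^2 - 2λ - 8.
Eigenvalues λ = 4, -2 with eigenvectors (1,4), (1,-2).

y(t) = c_1e^(4t) + c_2e^(-2t)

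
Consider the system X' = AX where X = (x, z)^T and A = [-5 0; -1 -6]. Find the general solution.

x(t) = K_2e^(-5t), z(t) = -K_1e^(-6t) - K_2e^(-5t)

Coefficient matrix A = [[-5, 0], [-1, -6]].
Characteristic polynomial det(A - λI) = λ^2 + 11λ + 30 = 0.
Eigenvalues λ = -6, -5.
For λ=-6: (A-λI) row 1 is [1, 0], so an eigenvector is (0, -1).
For λ=-5: (A-λI) row 2 is [-1, -1], so an eigenvector is (1, -1).
General solution: K_1e^(-6t)(0,-1) + K_2e^(-5t)(1,-1).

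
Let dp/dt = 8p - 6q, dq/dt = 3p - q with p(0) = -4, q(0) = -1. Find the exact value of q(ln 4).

-3040

A = [[8,-6],[3,-1]]; eigenvalues λ = 5, 2.
Eigenvectors: (-2,-1) for λ=5, (-1,-1) for λ=2.
From the initial condition, c_1 = 3, c_2 = -2.
q(ln 4) = (3)(4^5)(-1) + (-2)(4^2)(-1) = -3040.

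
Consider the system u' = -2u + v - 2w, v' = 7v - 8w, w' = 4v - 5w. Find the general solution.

Coefficient matrix A = [[-2, 1, -2], [0, 7, -8], [0, 4, -5]].
det(A - λI) = 0 gives eigenvalues λ = 3, -2, -1.
For λ=3: eigenvector (0,2,1).
For λ=-2: eigenvector (-1,0,0).
For λ=-1: eigenvector (1,-1,-1).
General solution: c_1e^(3t)(0,2,1) + c_2e^(-2t)(-1,0,0) + c_3e^(-t)(1,-1,-1).

u(t) = -c_2e^(-2t) + c_3e^(-t), v(t) = 2c_1e^(3t) - c_3e^(-t), w(t) = c_1e^(3t) - c_3e^(-t)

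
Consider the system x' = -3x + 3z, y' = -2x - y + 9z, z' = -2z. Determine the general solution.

x(t) = c_2e^(-3t) + 3c_3e^(-2t), y(t) = c_1e^(-t) + c_2e^(-3t) - 3c_3e^(-2t), z(t) = c_3e^(-2t)

Coefficient matrix A = [[-3, 0, 3], [-2, -1, 9], [0, 0, -2]].
det(A - λI) = 0 gives eigenvalues λ = -1, -3, -2.
For λ=-1: eigenvector (0,1,0).
For λ=-3: eigenvector (1,1,0).
For λ=-2: eigenvector (3,-3,1).
General solution: c_1e^(-t)(0,1,0) + c_2e^(-3t)(1,1,0) + c_3e^(-2t)(3,-3,1).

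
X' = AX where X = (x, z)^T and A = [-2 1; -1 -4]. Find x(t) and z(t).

x(t) = c_1e^(-3t) + c_2te^(-3t) - c_2e^(-3t), z(t) = -c_1e^(-3t) - c_2te^(-3t) + 2c_2e^(-3t)

Coefficient matrix A = [[-2, 1], [-1, -4]].
Characteristic polynomial det(A - λI) = λ^2 + 6λ + 9 = 0.
Single eigenvalue λ = -3 with algebraic multiplicity 2.
Eigenvector v = (1,-1); generalized eigenvector w with (A-λI)w=v is (-1,2).
General solution: e^(-3t)[c_1·v + c_2·(t·v + w)].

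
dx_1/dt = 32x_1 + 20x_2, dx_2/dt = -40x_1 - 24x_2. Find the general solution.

Coefficient matrix A = [[32, 20], [-40, -24]].
Characteristic polynomial det(A - λI) = λ^2 - 8λ + 32 = 0.
Eigenvalues λ = 4 ± 4i (complex conjugate pair).
For λ=4+4i: an eigenvector is (-2,3) - i(1,-1) = (-2 - i, 3 + i).
A real fundamental pair from Re and Im of e^((4+4i)t)v: X_1 = e^(4t)(cos(4t)·(-2,3) + sin(4t)·(1,-1)), X_2 = e^(4t)(sin(4t)·(-2,3) - cos(4t)·(1,-1)).
General solution: C_1X_1 + C_2X_2.

x_1(t) = C_1e^(4t)sin(4t) - 2C_1e^(4t)cos(4t) - 2C_2e^(4t)sin(4t) - C_2e^(4t)cos(4t), x_2(t) = -C_1e^(4t)sin(4t) + 3C_1e^(4t)cos(4t) + 3C_2e^(4t)sin(4t) + C_2e^(4t)cos(4t)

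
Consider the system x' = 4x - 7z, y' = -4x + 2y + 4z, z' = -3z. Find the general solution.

x(t) = C_1e^(-3t) - C_3e^(4t), y(t) = C_2e^(2t) + 2C_3e^(4t), z(t) = C_1e^(-3t)

Coefficient matrix A = [[4, 0, -7], [-4, 2, 4], [0, 0, -3]].
det(A - λI) = 0 gives eigenvalues λ = -3, 2, 4.
For λ=-3: eigenvector (1,0,1).
For λ=2: eigenvector (0,1,0).
For λ=4: eigenvector (-1,2,0).
General solution: C_1e^(-3t)(1,0,1) + C_2e^(2t)(0,1,0) + C_3e^(4t)(-1,2,0).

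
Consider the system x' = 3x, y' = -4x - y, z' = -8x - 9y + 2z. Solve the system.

x(t) = K_1e^(3t), y(t) = -K_1e^(3t) + K_2e^(-t), z(t) = K_1e^(3t) + 3K_2e^(-t) + K_3e^(2t)

Coefficient matrix A = [[3, 0, 0], [-4, -1, 0], [-8, -9, 2]].
det(A - λI) = 0 gives eigenvalues λ = 3, -1, 2.
For λ=3: eigenvector (1,-1,1).
For λ=-1: eigenvector (0,1,3).
For λ=2: eigenvector (0,0,1).
General solution: K_1e^(3t)(1,-1,1) + K_2e^(-t)(0,1,3) + K_3e^(2t)(0,0,1).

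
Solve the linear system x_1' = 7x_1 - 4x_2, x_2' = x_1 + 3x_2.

Coefficient matrix A = [[7, -4], [1, 3]].
Characteristic polynomial det(A - λI) = λ^2 - 10λ + 25 = 0.
Single eigenvalue λ = 5 with algebraic multiplicity 2.
Eigenvector v = (-2,-1); generalized eigenvector w with (A-λI)w=v is (-3,-1).
General solution: e^(5t)[C_1·v + C_2·(t·v + w)].

x_1(t) = -2C_1e^(5t) - 2C_2te^(5t) - 3C_2e^(5t), x_2(t) = -C_1e^(5t) - C_2te^(5t) - C_2e^(5t)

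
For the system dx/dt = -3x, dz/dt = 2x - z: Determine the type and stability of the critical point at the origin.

A = [[-3,0],[2,-1]]; det(A-λI) = λ^2 + 4λ + 3.
λ = -3, -1: both negative.

stable node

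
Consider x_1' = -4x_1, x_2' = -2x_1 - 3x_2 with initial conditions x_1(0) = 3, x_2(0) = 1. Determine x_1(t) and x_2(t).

Coefficient matrix A = [[-4, 0], [-2, -3]].
Characteristic polynomial det(A - λI) = λ^2 + 7λ + 12 = 0.
Eigenvalues λ = -3, -4.
For λ=-3: (A-λI) row 1 is [-1, 0], so an eigenvector is (0, 1).
For λ=-4: (A-λI) row 2 is [-2, 1], so an eigenvector is (-1, -2).
General solution: K_1e^(-3t)(0,1) + K_2e^(-4t)(-1,-2).
Applying x_1(0)=3, x_2(0)=1 gives K_1=-5, K_2=-3.

x_1(t) = 3e^(-4t), x_2(t) = -5e^(-3t) + 6e^(-4t)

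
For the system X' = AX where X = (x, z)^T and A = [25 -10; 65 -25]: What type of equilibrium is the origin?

center

A = [[25,-10],[65,-25]]; det(A-λI) = λ^2 + 25.
λ = 0 ± 5i: zero real part.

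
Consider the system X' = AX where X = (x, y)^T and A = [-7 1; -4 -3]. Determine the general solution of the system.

x(t) = -K_1e^(-5t) - K_2te^(-5t) + K_2e^(-5t), y(t) = -2K_1e^(-5t) - 2K_2te^(-5t) + K_2e^(-5t)

Coefficient matrix A = [[-7, 1], [-4, -3]].
Characteristic polynomial det(A - λI) = λ^2 + 10λ + 25 = 0.
Single eigenvalue λ = -5 with algebraic multiplicity 2.
Eigenvector v = (-1,-2); generalized eigenvector w with (A-λI)w=v is (1,1).
General solution: e^(-5t)[K_1·v + K_2·(t·v + w)].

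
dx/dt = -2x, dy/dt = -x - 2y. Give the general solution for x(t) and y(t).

Coefficient matrix A = [[-2, 0], [-1, -2]].
Characteristic polynomial det(A - λI) = λ^2 + 4λ + 4 = 0.
Single eigenvalue λ = -2 with algebraic multiplicity 2.
Eigenvector v = (0,-1); generalized eigenvector w with (A-λI)w=v is (1,1).
General solution: e^(-2t)[K_1·v + K_2·(t·v + w)].

x(t) = K_2e^(-2t), y(t) = -K_1e^(-2t) - K_2te^(-2t) + K_2e^(-2t)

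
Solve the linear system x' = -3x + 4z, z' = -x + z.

Coefficient matrix A = [[-3, 4], [-1, 1]].
Characteristic polynomial det(A - λI) = λ^2 + 2λ + 1 = 0.
Single eigenvalue λ = -1 with algebraic multiplicity 2.
Eigenvector v = (-2,-1); generalized eigenvector w with (A-λI)w=v is (-1,-1).
General solution: e^(-t)[C_1·v + C_2·(t·v + w)].

x(t) = -2C_1e^(-t) - 2C_2te^(-t) - C_2e^(-t), z(t) = -C_1e^(-t) - C_2te^(-t) - C_2e^(-t)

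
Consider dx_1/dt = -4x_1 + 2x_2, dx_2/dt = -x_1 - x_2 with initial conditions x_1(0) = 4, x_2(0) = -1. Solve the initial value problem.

Coefficient matrix A = [[-4, 2], [-1, -1]].
Characteristic polynomial det(A - λI) = λ^2 + 5λ + 6 = 0.
Eigenvalues λ = -3, -2.
For λ=-3: (A-λI) row 1 is [-1, 2], so an eigenvector is (-2, -1).
For λ=-2: (A-λI) row 1 is [-2, 2], so an eigenvector is (-1, -1).
General solution: K_1e^(-3t)(-2,-1) + K_2e^(-2t)(-1,-1).
Applying x_1(0)=4, x_2(0)=-1 gives K_1=-5, K_2=6.

x_1(t) = -6e^(-2t) + 10e^(-3t), x_2(t) = -6e^(-2t) + 5e^(-3t)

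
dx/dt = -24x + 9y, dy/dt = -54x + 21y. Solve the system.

Coefficient matrix A = [[-24, 9], [-54, 21]].
Characteristic polynomial det(A - λI) = λ^2 + 3λ - 18 = 0.
Eigenvalues λ = 3, -6.
For λ=3: (A-λI) row 1 is [-27, 9], so an eigenvector is (-1, -3).
For λ=-6: (A-λI) row 1 is [-18, 9], so an eigenvector is (1, 2).
General solution: K_1e^(3t)(-1,-3) + K_2e^(-6t)(1,2).

x(t) = -K_1e^(3t) + K_2e^(-6t), y(t) = -3K_1e^(3t) + 2K_2e^(-6t)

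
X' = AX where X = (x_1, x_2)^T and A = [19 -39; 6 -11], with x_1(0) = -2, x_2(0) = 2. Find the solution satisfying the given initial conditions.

Coefficient matrix A = [[19, -39], [6, -11]].
Characteristic polynomial det(A - λI) = λ^2 - 8λ + 25 = 0.
Eigenvalues λ = 4 ± 3i (complex conjugate pair).
For λ=4+3i: an eigenvector is (3,1) - i(2,1) = (3 - 2i, 1 - i).
A real fundamental pair from Re and Im of e^((4+3i)t)v: X_1 = e^(4t)(cos(3t)·(3,1) + sin(3t)·(2,1)), X_2 = e^(4t)(sin(3t)·(3,1) - cos(3t)·(2,1)).
General solution: K_1X_1 + K_2X_2.
Applying x_1(0)=-2, x_2(0)=2 gives K_1=-6, K_2=-8.

x_1(t) = -36e^(4t)sin(3t) - 2e^(4t)cos(3t), x_2(t) = -14e^(4t)sin(3t) + 2e^(4t)cos(3t)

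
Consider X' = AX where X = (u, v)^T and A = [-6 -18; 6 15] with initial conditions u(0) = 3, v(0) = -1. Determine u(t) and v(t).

Coefficient matrix A = [[-6, -18], [6, 15]].
Characteristic polynomial det(A - λI) = λ^2 - 9λ + 18 = 0.
Eigenvalues λ = 3, 6.
For λ=3: (A-λI) row 1 is [-9, -18], so an eigenvector is (-2, 1).
For λ=6: (A-λI) row 1 is [-12, -18], so an eigenvector is (-3, 2).
General solution: C_1e^(3t)(-2,1) + C_2e^(6t)(-3,2).
Applying u(0)=3, v(0)=-1 gives C_1=-3, C_2=1.

u(t) = -3e^(6t) + 6e^(3t), v(t) = 2e^(6t) - 3e^(3t)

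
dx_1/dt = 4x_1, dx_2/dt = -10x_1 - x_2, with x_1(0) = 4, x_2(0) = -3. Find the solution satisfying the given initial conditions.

x_1(t) = 4e^(4t), x_2(t) = -8e^(4t) + 5e^(-t)

Coefficient matrix A = [[4, 0], [-10, -1]].
Characteristic polynomial det(A - λI) = λ^2 - 3λ - 4 = 0.
Eigenvalues λ = 4, -1.
For λ=4: (A-λI) row 2 is [-10, -5], so an eigenvector is (-1, 2).
For λ=-1: (A-λI) row 1 is [5, 0], so an eigenvector is (0, -1).
General solution: C_1e^(4t)(-1,2) + C_2e^(-t)(0,-1).
Applying x_1(0)=4, x_2(0)=-3 gives C_1=-4, C_2=-5.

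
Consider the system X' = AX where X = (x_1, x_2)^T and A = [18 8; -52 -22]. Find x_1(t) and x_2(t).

Coefficient matrix A = [[18, 8], [-52, -22]].
Characteristic polynomial det(A - λI) = λ^2 + 4λ + 20 = 0.
Eigenvalues λ = -2 ± 4i (complex conjugate pair).
For λ=-2+4i: an eigenvector is (1,-3) - i(-1,2) = (1 + i, -3 - 2i).
A real fundamental pair from Re and Im of e^((-2+4i)t)v: X_1 = e^(-2t)(cos(4t)·(1,-3) + sin(4t)·(-1,2)), X_2 = e^(-2t)(sin(4t)·(1,-3) - cos(4t)·(-1,2)).
General solution: C_1X_1 + C_2X_2.

x_1(t) = -C_1e^(-2t)sin(4t) + C_1e^(-2t)cos(4t) + C_2e^(-2t)sin(4t) + C_2e^(-2t)cos(4t), x_2(t) = 2C_1e^(-2t)sin(4t) - 3C_1e^(-2t)cos(4t) - 3C_2e^(-2t)sin(4t) - 2C_2e^(-2t)cos(4t)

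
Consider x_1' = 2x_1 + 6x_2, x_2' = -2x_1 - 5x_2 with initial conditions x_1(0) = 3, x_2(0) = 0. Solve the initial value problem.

Coefficient matrix A = [[2, 6], [-2, -5]].
Characteristic polynomial det(A - λI) = λ^2 + 3λ + 2 = 0.
Eigenvalues λ = -1, -2.
For λ=-1: (A-λI) row 1 is [3, 6], so an eigenvector is (-2, 1).
For λ=-2: (A-λI) row 1 is [4, 6], so an eigenvector is (-3, 2).
General solution: C_1e^(-t)(-2,1) + C_2e^(-2t)(-3,2).
Applying x_1(0)=3, x_2(0)=0 gives C_1=-6, C_2=3.

x_1(t) = 12e^(-t) - 9e^(-2t), x_2(t) = -6e^(-t) + 6e^(-2t)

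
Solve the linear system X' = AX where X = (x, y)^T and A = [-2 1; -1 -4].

Coefficient matrix A = [[-2, 1], [-1, -4]].
Characteristic polynomial det(A - λI) = λ^2 + 6λ + 9 = 0.
Single eigenvalue λ = -3 with algebraic multiplicity 2.
Eigenvector v = (-1,1); generalized eigenvector w with (A-λI)w=v is (0,-1).
General solution: e^(-3t)[K_1·v + K_2·(t·v + w)].

x(t) = -K_1e^(-3t) - K_2te^(-3t), y(t) = K_1e^(-3t) + K_2te^(-3t) - K_2e^(-3t)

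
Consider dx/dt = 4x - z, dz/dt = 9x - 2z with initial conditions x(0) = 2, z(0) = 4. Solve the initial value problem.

x(t) = 2te^(t) + 2e^(t), z(t) = 6te^(t) + 4e^(t)

Coefficient matrix A = [[4, -1], [9, -2]].
Characteristic polynomial det(A - λI) = λ^2 - 2λ + 1 = 0.
Single eigenvalue λ = 1 with algebraic multiplicity 2.
Eigenvector v = (-1,-3); generalized eigenvector w with (A-λI)w=v is (-1,-2).
General solution: e^(t)[C_1·v + C_2·(t·v + w)].
Applying x(0)=2, z(0)=4 gives C_1=0, C_2=-2.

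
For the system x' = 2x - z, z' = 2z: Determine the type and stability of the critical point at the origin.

unstable improper node

A = [[2,-1],[0,2]]; det(A-λI) = λ^2 - 4λ + 4.
repeated λ = 2 with a single eigenvector.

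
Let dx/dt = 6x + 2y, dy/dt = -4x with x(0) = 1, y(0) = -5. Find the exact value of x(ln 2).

A = [[6,2],[-4,0]]; eigenvalues λ = 4, 2.
Eigenvectors: (-1,1) for λ=4, (-1,2) for λ=2.
From the initial condition, c_1 = 3, c_2 = -4.
x(ln 2) = (3)(2^4)(-1) + (-4)(2^2)(-1) = -32.

-32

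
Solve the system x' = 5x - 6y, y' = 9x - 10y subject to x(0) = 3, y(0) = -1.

x(t) = 11e^(-t) - 8e^(-4t), y(t) = 11e^(-t) - 12e^(-4t)

Coefficient matrix A = [[5, -6], [9, -10]].
Characteristic polynomial det(A - λI) = λ^2 + 5λ + 4 = 0.
Eigenvalues λ = -1, -4.
For λ=-1: (A-λI) row 1 is [6, -6], so an eigenvector is (-1, -1).
For λ=-4: (A-λI) row 1 is [9, -6], so an eigenvector is (-2, -3).
General solution: C_1e^(-t)(-1,-1) + C_2e^(-4t)(-2,-3).
Applying x(0)=3, y(0)=-1 gives C_1=-11, C_2=4.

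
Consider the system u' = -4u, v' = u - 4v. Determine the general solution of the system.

Coefficient matrix A = [[-4, 0], [1, -4]].
Characteristic polynomial det(A - λI) = λ^2 + 8λ + 16 = 0.
Single eigenvalue λ = -4 with algebraic multiplicity 2.
Eigenvector v = (0,1); generalized eigenvector w with (A-λI)w=v is (1,-1).
General solution: e^(-4t)[K_1·v + K_2·(t·v + w)].

u(t) = K_2e^(-4t), v(t) = K_1e^(-4t) + K_2te^(-4t) - K_2e^(-4t)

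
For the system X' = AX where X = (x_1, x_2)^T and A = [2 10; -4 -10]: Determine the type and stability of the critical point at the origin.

stable spiral

A = [[2,10],[-4,-10]]; det(A-λI) = λ^2 + 8λ + 20.
λ = -4 ± 2i: negative real part.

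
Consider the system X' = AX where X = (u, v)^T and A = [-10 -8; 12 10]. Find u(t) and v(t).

Coefficient matrix A = [[-10, -8], [12, 10]].
Characteristic polynomial det(A - λI) = λ^2 - 4 = 0.
Eigenvalues λ = -2, 2.
For λ=-2: (A-λI) row 1 is [-8, -8], so an eigenvector is (-1, 1).
For λ=2: (A-λI) row 1 is [-12, -8], so an eigenvector is (2, -3).
General solution: c_1e^(-2t)(-1,1) + c_2e^(2t)(2,-3).

u(t) = -c_1e^(-2t) + 2c_2e^(2t), v(t) = c_1e^(-2t) - 3c_2e^(2t)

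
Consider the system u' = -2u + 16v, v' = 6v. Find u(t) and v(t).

u(t) = -C_1e^(-2t) - 2C_2e^(6t), v(t) = -C_2e^(6t)

Coefficient matrix A = [[-2, 16], [0, 6]].
Characteristic polynomial det(A - λI) = λ^2 - 4λ - 12 = 0.
Eigenvalues λ = -2, 6.
For λ=-2: (A-λI) row 1 is [0, 16], so an eigenvector is (-1, 0).
For λ=6: (A-λI) row 1 is [-8, 16], so an eigenvector is (-2, -1).
General solution: C_1e^(-2t)(-1,0) + C_2e^(6t)(-2,-1).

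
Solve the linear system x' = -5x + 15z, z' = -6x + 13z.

x(t) = -K_1e^(4t)sin(3t) + 2K_1e^(4t)cos(3t) + 2K_2e^(4t)sin(3t) + K_2e^(4t)cos(3t), z(t) = -K_1e^(4t)sin(3t) + K_1e^(4t)cos(3t) + K_2e^(4t)sin(3t) + K_2e^(4t)cos(3t)

Coefficient matrix A = [[-5, 15], [-6, 13]].
Characteristic polynomial det(A - λI) = λ^2 - 8λ + 25 = 0.
Eigenvalues λ = 4 ± 3i (complex conjugate pair).
For λ=4+3i: an eigenvector is (2,1) - i(-1,-1) = (2 + i, 1 + i).
A real fundamental pair from Re and Im of e^((4+3i)t)v: X_1 = e^(4t)(cos(3t)·(2,1) + sin(3t)·(-1,-1)), X_2 = e^(4t)(sin(3t)·(2,1) - cos(3t)·(-1,-1)).
General solution: K_1X_1 + K_2X_2.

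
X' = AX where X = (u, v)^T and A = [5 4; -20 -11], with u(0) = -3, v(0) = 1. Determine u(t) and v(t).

Coefficient matrix A = [[5, 4], [-20, -11]].
Characteristic polynomial det(A - λI) = λ^2 + 6λ + 25 = 0.
Eigenvalues λ = -3 ± 4i (complex conjugate pair).
For λ=-3+4i: an eigenvector is (-1,2) - i(0,1) = (-1, 2 - i).
A real fundamental pair from Re and Im of e^((-3+4i)t)v: X_1 = e^(-3t)(cos(4t)·(-1,2) + sin(4t)·(0,1)), X_2 = e^(-3t)(sin(4t)·(-1,2) - cos(4t)·(0,1)).
General solution: C_1X_1 + C_2X_2.
Applying u(0)=-3, v(0)=1 gives C_1=3, C_2=5.

u(t) = -5e^(-3t)sin(4t) - 3e^(-3t)cos(4t), v(t) = 13e^(-3t)sin(4t) + e^(-3t)cos(4t)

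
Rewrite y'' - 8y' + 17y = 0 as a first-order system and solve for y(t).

Let x_1 = y, x_2 = y'. Then x_1' = x_2 and x_2' = -17x_1 + 8x_2.
A = [[0,1],[-17,8]]; det(A-λI) = λ^2 - 8λ + 17.
Eigenvalues λ = 4 ± i.

y(t) = K_1e^(4t)cos(t) + K_2e^(4t)sin(t)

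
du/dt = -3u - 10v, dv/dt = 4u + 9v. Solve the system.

u(t) = C_1e^(3t)sin(2t) - 2C_1e^(3t)cos(2t) - 2C_2e^(3t)sin(2t) - C_2e^(3t)cos(2t), v(t) = -C_1e^(3t)sin(2t) + C_1e^(3t)cos(2t) + C_2e^(3t)sin(2t) + C_2e^(3t)cos(2t)

Coefficient matrix A = [[-3, -10], [4, 9]].
Characteristic polynomial det(A - λI) = λ^2 - 6λ + 13 = 0.
Eigenvalues λ = 3 ± 2i (complex conjugate pair).
For λ=3+2i: an eigenvector is (-2,1) - i(1,-1) = (-2 - i, 1 + i).
A real fundamental pair from Re and Im of e^((3+2i)t)v: X_1 = e^(3t)(cos(2t)·(-2,1) + sin(2t)·(1,-1)), X_2 = e^(3t)(sin(2t)·(-2,1) - cos(2t)·(1,-1)).
General solution: C_1X_1 + C_2X_2.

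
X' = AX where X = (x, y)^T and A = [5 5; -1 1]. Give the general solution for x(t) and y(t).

Coefficient matrix A = [[5, 5], [-1, 1]].
Characteristic polynomial det(A - λI) = λ^2 - 6λ + 10 = 0.
Eigenvalues λ = 3 ± i (complex conjugate pair).
For λ=3+i: an eigenvector is (1,0) - i(2,-1) = (1 - 2i, 0 + i).
A real fundamental pair from Re and Im of e^((3+i)t)v: X_1 = e^(3t)(cos(t)·(1,0) + sin(t)·(2,-1)), X_2 = e^(3t)(sin(t)·(1,0) - cos(t)·(2,-1)).
General solution: K_1X_1 + K_2X_2.

x(t) = 2K_1e^(3t)sin(t) + K_1e^(3t)cos(t) + K_2e^(3t)sin(t) - 2K_2e^(3t)cos(t), y(t) = -K_1e^(3t)sin(t) + K_2e^(3t)cos(t)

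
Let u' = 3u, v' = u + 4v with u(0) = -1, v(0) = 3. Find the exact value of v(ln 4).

A = [[3,0],[1,4]]; eigenvalues λ = 4, 3.
Eigenvectors: (0,-1) for λ=4, (1,-1) for λ=3.
From the initial condition, c_1 = -2, c_2 = -1.
v(ln 4) = (-2)(4^4)(-1) + (-1)(4^3)(-1) = 576.

576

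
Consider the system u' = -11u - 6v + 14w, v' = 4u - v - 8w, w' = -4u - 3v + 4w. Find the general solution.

Coefficient matrix A = [[-11, -6, 14], [4, -1, -8], [-4, -3, 4]].
det(A - λI) = 0 gives eigenvalues λ = -4, -1, -3.
For λ=-4: eigenvector (2,0,1).
For λ=-1: eigenvector (-2,1,-1).
For λ=-3: eigenvector (5,-2,2).
General solution: C_1e^(-4t)(2,0,1) + C_2e^(-t)(-2,1,-1) + C_3e^(-3t)(5,-2,2).

u(t) = 2C_1e^(-4t) - 2C_2e^(-t) + 5C_3e^(-3t), v(t) = C_2e^(-t) - 2C_3e^(-3t), w(t) = C_1e^(-4t) - C_2e^(-t) + 2C_3e^(-3t)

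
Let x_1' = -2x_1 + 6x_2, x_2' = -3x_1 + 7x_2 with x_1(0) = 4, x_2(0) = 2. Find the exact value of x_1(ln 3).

12

A = [[-2,6],[-3,7]]; eigenvalues λ = 4, 1.
Eigenvectors: (-1,-1) for λ=4, (-2,-1) for λ=1.
From the initial condition, c_1 = 0, c_2 = -2.
x_1(ln 3) = (0)(3^4)(-1) + (-2)(3^1)(-2) = 12.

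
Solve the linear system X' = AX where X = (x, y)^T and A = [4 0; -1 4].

x(t) = -c_2e^(4t), y(t) = c_1e^(4t) + c_2te^(4t) + 2c_2e^(4t)

Coefficient matrix A = [[4, 0], [-1, 4]].
Characteristic polynomial det(A - λI) = λ^2 - 8λ + 16 = 0.
Single eigenvalue λ = 4 with algebraic multiplicity 2.
Eigenvector v = (0,1); generalized eigenvector w with (A-λI)w=v is (-1,2).
General solution: e^(4t)[c_1·v + c_2·(t·v + w)].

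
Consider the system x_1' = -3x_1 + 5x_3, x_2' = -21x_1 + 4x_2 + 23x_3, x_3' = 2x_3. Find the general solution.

x_1(t) = C_1e^(-3t) + C_3e^(2t), x_2(t) = 3C_1e^(-3t) + C_2e^(4t) - C_3e^(2t), x_3(t) = C_3e^(2t)

Coefficient matrix A = [[-3, 0, 5], [-21, 4, 23], [0, 0, 2]].
det(A - λI) = 0 gives eigenvalues λ = -3, 4, 2.
For λ=-3: eigenvector (1,3,0).
For λ=4: eigenvector (0,1,0).
For λ=2: eigenvector (1,-1,1).
General solution: C_1e^(-3t)(1,3,0) + C_2e^(4t)(0,1,0) + C_3e^(2t)(1,-1,1).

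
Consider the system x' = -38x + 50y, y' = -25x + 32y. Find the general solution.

Coefficient matrix A = [[-38, 50], [-25, 32]].
Characteristic polynomial det(A - λI) = λ^2 + 6λ + 34 = 0.
Eigenvalues λ = -3 ± 5i (complex conjugate pair).
For λ=-3+5i: an eigenvector is (3,2) - i(-1,-1) = (3 + i, 2 + i).
A real fundamental pair from Re and Im of e^((-3+5i)t)v: X_1 = e^(-3t)(cos(5t)·(3,2) + sin(5t)·(-1,-1)), X_2 = e^(-3t)(sin(5t)·(3,2) - cos(5t)·(-1,-1)).
General solution: C_1X_1 + C_2X_2.

x(t) = -C_1e^(-3t)sin(5t) + 3C_1e^(-3t)cos(5t) + 3C_2e^(-3t)sin(5t) + C_2e^(-3t)cos(5t), y(t) = -C_1e^(-3t)sin(5t) + 2C_1e^(-3t)cos(5t) + 2C_2e^(-3t)sin(5t) + C_2e^(-3t)cos(5t)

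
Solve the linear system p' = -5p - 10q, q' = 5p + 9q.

p(t) = 3K_1e^(2t)sin(t) + K_1e^(2t)cos(t) + K_2e^(2t)sin(t) - 3K_2e^(2t)cos(t), q(t) = -2K_1e^(2t)sin(t) - K_1e^(2t)cos(t) - K_2e^(2t)sin(t) + 2K_2e^(2t)cos(t)

Coefficient matrix A = [[-5, -10], [5, 9]].
Characteristic polynomial det(A - λI) = λ^2 - 4λ + 5 = 0.
Eigenvalues λ = 2 ± i (complex conjugate pair).
For λ=2+i: an eigenvector is (1,-1) - i(3,-2) = (1 - 3i, -1 + 2i).
A real fundamental pair from Re and Im of e^((2+i)t)v: X_1 = e^(2t)(cos(t)·(1,-1) + sin(t)·(3,-2)), X_2 = e^(2t)(sin(t)·(1,-1) - cos(t)·(3,-2)).
General solution: K_1X_1 + K_2X_2.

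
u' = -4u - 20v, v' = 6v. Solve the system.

Coefficient matrix A = [[-4, -20], [0, 6]].
Characteristic polynomial det(A - λI) = λ^2 - 2λ - 24 = 0.
Eigenvalues λ = 6, -4.
For λ=6: (A-λI) row 1 is [-10, -20], so an eigenvector is (-2, 1).
For λ=-4: (A-λI) row 1 is [0, -20], so an eigenvector is (-1, 0).
General solution: c_1e^(6t)(-2,1) + c_2e^(-4t)(-1,0).

u(t) = -2c_1e^(6t) - c_2e^(-4t), v(t) = c_1e^(6t)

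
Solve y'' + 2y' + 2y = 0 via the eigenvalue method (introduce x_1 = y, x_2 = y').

Let x_1 = y, x_2 = y'. Then x_1' = x_2 and x_2' = -2x_1 - 2x_2.
A = [[0,1],[-2,-2]]; det(A-λI) = λ^2 + 2λ + 2.
Eigenvalues λ = -1 ± i.

y(t) = c_1e^(-t)cos(t) + c_2e^(-t)sin(t)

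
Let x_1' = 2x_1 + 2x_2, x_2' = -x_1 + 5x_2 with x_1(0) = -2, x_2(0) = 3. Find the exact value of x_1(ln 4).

A = [[2,2],[-1,5]]; eigenvalues λ = 3, 4.
Eigenvectors: (-2,-1) for λ=3, (1,1) for λ=4.
From the initial condition, c_1 = 5, c_2 = 8.
x_1(ln 4) = (5)(4^3)(-2) + (8)(4^4)(1) = 1408.

1408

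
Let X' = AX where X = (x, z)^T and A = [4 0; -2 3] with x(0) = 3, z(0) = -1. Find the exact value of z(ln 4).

A = [[4,0],[-2,3]]; eigenvalues λ = 4, 3.
Eigenvectors: (1,-2) for λ=4, (0,-1) for λ=3.
From the initial condition, c_1 = 3, c_2 = -5.
z(ln 4) = (3)(4^4)(-2) + (-5)(4^3)(-1) = -1216.

-1216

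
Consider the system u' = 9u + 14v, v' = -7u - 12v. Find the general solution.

Coefficient matrix A = [[9, 14], [-7, -12]].
Characteristic polynomial det(A - λI) = λ^2 + 3λ - 10 = 0.
Eigenvalues λ = 2, -5.
For λ=2: (A-λI) row 1 is [7, 14], so an eigenvector is (-2, 1).
For λ=-5: (A-λI) row 1 is [14, 14], so an eigenvector is (1, -1).
General solution: C_1e^(2t)(-2,1) + C_2e^(-5t)(1,-1).

u(t) = -2C_1e^(2t) + C_2e^(-5t), v(t) = C_1e^(2t) - C_2e^(-5t)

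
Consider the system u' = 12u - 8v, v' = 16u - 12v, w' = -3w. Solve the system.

u(t) = C_1e^(4t) + C_2e^(-4t), v(t) = C_1e^(4t) + 2C_2e^(-4t), w(t) = C_3e^(-3t)

Coefficient matrix A = [[12, -8, 0], [16, -12, 0], [0, 0, -3]].
det(A - λI) = 0 gives eigenvalues λ = 4, -4, -3.
For λ=4: eigenvector (1,1,0).
For λ=-4: eigenvector (1,2,0).
For λ=-3: eigenvector (0,0,1).
General solution: C_1e^(4t)(1,1,0) + C_2e^(-4t)(1,2,0) + C_3e^(-3t)(0,0,1).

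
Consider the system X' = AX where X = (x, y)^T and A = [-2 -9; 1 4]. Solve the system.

x(t) = 3K_1e^(t) + 3K_2te^(t) - K_2e^(t), y(t) = -K_1e^(t) - K_2te^(t)

Coefficient matrix A = [[-2, -9], [1, 4]].
Characteristic polynomial det(A - λI) = λ^2 - 2λ + 1 = 0.
Single eigenvalue λ = 1 with algebraic multiplicity 2.
Eigenvector v = (3,-1); generalized eigenvector w with (A-λI)w=v is (-1,0).
General solution: e^(t)[K_1·v + K_2·(t·v + w)].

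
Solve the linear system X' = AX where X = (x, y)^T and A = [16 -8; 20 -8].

Coefficient matrix A = [[16, -8], [20, -8]].
Characteristic polynomial det(A - λI) = λ^2 - 8λ + 32 = 0.
Eigenvalues λ = 4 ± 4i (complex conjugate pair).
For λ=4+4i: an eigenvector is (1,1) - i(1,2) = (1 - i, 1 - 2i).
A real fundamental pair from Re and Im of e^((4+4i)t)v: X_1 = e^(4t)(cos(4t)·(1,1) + sin(4t)·(1,2)), X_2 = e^(4t)(sin(4t)·(1,1) - cos(4t)·(1,2)).
General solution: K_1X_1 + K_2X_2.

x(t) = K_1e^(4t)sin(4t) + K_1e^(4t)cos(4t) + K_2e^(4t)sin(4t) - K_2e^(4t)cos(4t), y(t) = 2K_1e^(4t)sin(4t) + K_1e^(4t)cos(4t) + K_2e^(4t)sin(4t) - 2K_2e^(4t)cos(4t)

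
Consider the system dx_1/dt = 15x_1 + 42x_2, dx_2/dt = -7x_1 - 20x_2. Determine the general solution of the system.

x_1(t) = 2K_1e^(-6t) - 3K_2e^(t), x_2(t) = -K_1e^(-6t) + K_2e^(t)

Coefficient matrix A = [[15, 42], [-7, -20]].
Characteristic polynomial det(A - λI) = λ^2 + 5λ - 6 = 0.
Eigenvalues λ = -6, 1.
For λ=-6: (A-λI) row 1 is [21, 42], so an eigenvector is (2, -1).
For λ=1: (A-λI) row 1 is [14, 42], so an eigenvector is (-3, 1).
General solution: K_1e^(-6t)(2,-1) + K_2e^(t)(-3,1).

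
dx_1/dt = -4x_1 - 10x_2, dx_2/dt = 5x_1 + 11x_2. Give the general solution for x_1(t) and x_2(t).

Coefficient matrix A = [[-4, -10], [5, 11]].
Characteristic polynomial det(A - λI) = λ^2 - 7λ + 6 = 0.
Eigenvalues λ = 6, 1.
For λ=6: (A-λI) row 1 is [-10, -10], so an eigenvector is (1, -1).
For λ=1: (A-λI) row 1 is [-5, -10], so an eigenvector is (-2, 1).
General solution: c_1e^(6t)(1,-1) + c_2e^(t)(-2,1).

x_1(t) = c_1e^(6t) - 2c_2e^(t), x_2(t) = -c_1e^(6t) + c_2e^(t)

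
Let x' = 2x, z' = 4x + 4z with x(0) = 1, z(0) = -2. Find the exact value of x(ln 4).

16

A = [[2,0],[4,4]]; eigenvalues λ = 2, 4.
Eigenvectors: (-1,2) for λ=2, (0,1) for λ=4.
From the initial condition, c_1 = -1, c_2 = 0.
x(ln 4) = (-1)(4^2)(-1) + (0)(4^4)(0) = 16.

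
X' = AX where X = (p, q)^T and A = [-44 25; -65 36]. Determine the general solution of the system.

p(t) = C_1e^(-4t)sin(5t) - 2C_1e^(-4t)cos(5t) - 2C_2e^(-4t)sin(5t) - C_2e^(-4t)cos(5t), q(t) = 2C_1e^(-4t)sin(5t) - 3C_1e^(-4t)cos(5t) - 3C_2e^(-4t)sin(5t) - 2C_2e^(-4t)cos(5t)

Coefficient matrix A = [[-44, 25], [-65, 36]].
Characteristic polynomial det(A - λI) = λ^2 + 8λ + 41 = 0.
Eigenvalues λ = -4 ± 5i (complex conjugate pair).
For λ=-4+5i: an eigenvector is (-2,-3) - i(1,2) = (-2 - i, -3 - 2i).
A real fundamental pair from Re and Im of e^((-4+5i)t)v: X_1 = e^(-4t)(cos(5t)·(-2,-3) + sin(5t)·(1,2)), X_2 = e^(-4t)(sin(5t)·(-2,-3) - cos(5t)·(1,2)).
General solution: C_1X_1 + C_2X_2.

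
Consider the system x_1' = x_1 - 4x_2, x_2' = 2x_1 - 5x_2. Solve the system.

Coefficient matrix A = [[1, -4], [2, -5]].
Characteristic polynomial det(A - λI) = λ^2 + 4λ + 3 = 0.
Eigenvalues λ = -3, -1.
For λ=-3: (A-λI) row 1 is [4, -4], so an eigenvector is (-1, -1).
For λ=-1: (A-λI) row 1 is [2, -4], so an eigenvector is (-2, -1).
General solution: c_1e^(-3t)(-1,-1) + c_2e^(-t)(-2,-1).

x_1(t) = -c_1e^(-3t) - 2c_2e^(-t), x_2(t) = -c_1e^(-3t) - c_2e^(-t)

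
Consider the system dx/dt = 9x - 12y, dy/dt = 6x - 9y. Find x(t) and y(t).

Coefficient matrix A = [[9, -12], [6, -9]].
Characteristic polynomial det(A - λI) = λ^2 - 9 = 0.
Eigenvalues λ = 3, -3.
For λ=3: (A-λI) row 1 is [6, -12], so an eigenvector is (-2, -1).
For λ=-3: (A-λI) row 1 is [12, -12], so an eigenvector is (1, 1).
General solution: C_1e^(3t)(-2,-1) + C_2e^(-3t)(1,1).

x(t) = -2C_1e^(3t) + C_2e^(-3t), y(t) = -C_1e^(3t) + C_2e^(-3t)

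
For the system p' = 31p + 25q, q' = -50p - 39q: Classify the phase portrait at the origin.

A = [[31,25],[-50,-39]]; det(A-λI) = λ^2 + 8λ + 41.
λ = -4 ± 5i: negative real part.

stable spiral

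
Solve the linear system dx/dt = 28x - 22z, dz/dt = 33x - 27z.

x(t) = -K_1e^(6t) - 2K_2e^(-5t), z(t) = -K_1e^(6t) - 3K_2e^(-5t)

Coefficient matrix A = [[28, -22], [33, -27]].
Characteristic polynomial det(A - λI) = λ^2 - λ - 30 = 0.
Eigenvalues λ = 6, -5.
For λ=6: (A-λI) row 1 is [22, -22], so an eigenvector is (-1, -1).
For λ=-5: (A-λI) row 1 is [33, -22], so an eigenvector is (-2, -3).
General solution: K_1e^(6t)(-1,-1) + K_2e^(-5t)(-2,-3).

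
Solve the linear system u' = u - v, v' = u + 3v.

Coefficient matrix A = [[1, -1], [1, 3]].
Characteristic polynomial det(A - λI) = λ^2 - 4λ + 4 = 0.
Single eigenvalue λ = 2 with algebraic multiplicity 2.
Eigenvector v = (-1,1); generalized eigenvector w with (A-λI)w=v is (1,0).
General solution: e^(2t)[K_1·v + K_2·(t·v + w)].

u(t) = -K_1e^(2t) - K_2te^(2t) + K_2e^(2t), v(t) = K_1e^(2t) + K_2te^(2t)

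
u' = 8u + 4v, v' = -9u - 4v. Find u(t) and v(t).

Coefficient matrix A = [[8, 4], [-9, -4]].
Characteristic polynomial det(A - λI) = λ^2 - 4λ + 4 = 0.
Single eigenvalue λ = 2 with algebraic multiplicity 2.
Eigenvector v = (-2,3); generalized eigenvector w with (A-λI)w=v is (-1,1).
General solution: e^(2t)[C_1·v + C_2·(t·v + w)].

u(t) = -2C_1e^(2t) - 2C_2te^(2t) - C_2e^(2t), v(t) = 3C_1e^(2t) + 3C_2te^(2t) + C_2e^(2t)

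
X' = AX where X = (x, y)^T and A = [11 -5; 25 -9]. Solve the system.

x(t) = K_1e^(t)cos(5t) + K_2e^(t)sin(5t), y(t) = K_1e^(t)sin(5t) + 2K_1e^(t)cos(5t) + 2K_2e^(t)sin(5t) - K_2e^(t)cos(5t)

Coefficient matrix A = [[11, -5], [25, -9]].
Characteristic polynomial det(A - λI) = λ^2 - 2λ + 26 = 0.
Eigenvalues λ = 1 ± 5i (complex conjugate pair).
For λ=1+5i: an eigenvector is (1,2) - i(0,1) = (1, 2 - i).
A real fundamental pair from Re and Im of e^((1+5i)t)v: X_1 = e^(t)(cos(5t)·(1,2) + sin(5t)·(0,1)), X_2 = e^(t)(sin(5t)·(1,2) - cos(5t)·(0,1)).
General solution: K_1X_1 + K_2X_2.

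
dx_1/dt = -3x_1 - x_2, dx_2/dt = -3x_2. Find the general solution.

x_1(t) = C_1e^(-3t) + C_2te^(-3t) - 2C_2e^(-3t), x_2(t) = -C_2e^(-3t)

Coefficient matrix A = [[-3, -1], [0, -3]].
Characteristic polynomial det(A - λI) = λ^2 + 6λ + 9 = 0.
Single eigenvalue λ = -3 with algebraic multiplicity 2.
Eigenvector v = (1,0); generalized eigenvector w with (A-λI)w=v is (-2,-1).
General solution: e^(-3t)[C_1·v + C_2·(t·v + w)].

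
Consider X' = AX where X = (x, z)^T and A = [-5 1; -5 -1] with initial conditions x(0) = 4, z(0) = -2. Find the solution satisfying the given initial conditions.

x(t) = -10e^(-3t)sin(t) + 4e^(-3t)cos(t), z(t) = -24e^(-3t)sin(t) - 2e^(-3t)cos(t)

Coefficient matrix A = [[-5, 1], [-5, -1]].
Characteristic polynomial det(A - λI) = λ^2 + 6λ + 10 = 0.
Eigenvalues λ = -3 ± i (complex conjugate pair).
For λ=-3+i: an eigenvector is (-1,-2) - i(0,1) = (-1, -2 - i).
A real fundamental pair from Re and Im of e^((-3+i)t)v: X_1 = e^(-3t)(cos(t)·(-1,-2) + sin(t)·(0,1)), X_2 = e^(-3t)(sin(t)·(-1,-2) - cos(t)·(0,1)).
General solution: C_1X_1 + C_2X_2.
Applying x(0)=4, z(0)=-2 gives C_1=-4, C_2=10.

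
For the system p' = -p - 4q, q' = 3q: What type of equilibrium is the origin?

A = [[-1,-4],[0,3]]; det(A-λI) = λ^2 - 2λ - 3.
λ = 3, -1: opposite signs.

saddle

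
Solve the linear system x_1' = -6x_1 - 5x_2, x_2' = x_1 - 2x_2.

x_1(t) = -C_1e^(-4t)sin(t) - 2C_1e^(-4t)cos(t) - 2C_2e^(-4t)sin(t) + C_2e^(-4t)cos(t), x_2(t) = C_1e^(-4t)cos(t) + C_2e^(-4t)sin(t)

Coefficient matrix A = [[-6, -5], [1, -2]].
Characteristic polynomial det(A - λI) = λ^2 + 8λ + 17 = 0.
Eigenvalues λ = -4 ± i (complex conjugate pair).
For λ=-4+i: an eigenvector is (-2,1) - i(-1,0) = (-2 + i, 1).
A real fundamental pair from Re and Im of e^((-4+i)t)v: X_1 = e^(-4t)(cos(t)·(-2,1) + sin(t)·(-1,0)), X_2 = e^(-4t)(sin(t)·(-2,1) - cos(t)·(-1,0)).
General solution: C_1X_1 + C_2X_2.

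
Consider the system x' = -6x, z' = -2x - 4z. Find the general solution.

Coefficient matrix A = [[-6, 0], [-2, -4]].
Characteristic polynomial det(A - λI) = λ^2 + 10λ + 24 = 0.
Eigenvalues λ = -6, -4.
For λ=-6: (A-λI) row 2 is [-2, 2], so an eigenvector is (-1, -1).
For λ=-4: (A-λI) row 1 is [-2, 0], so an eigenvector is (0, 1).
General solution: C_1e^(-6t)(-1,-1) + C_2e^(-4t)(0,1).

x(t) = -C_1e^(-6t), z(t) = -C_1e^(-6t) + C_2e^(-4t)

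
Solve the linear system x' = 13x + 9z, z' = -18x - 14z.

x(t) = K_1e^(4t) - K_2e^(-5t), z(t) = -K_1e^(4t) + 2K_2e^(-5t)

Coefficient matrix A = [[13, 9], [-18, -14]].
Characteristic polynomial det(A - λI) = λ^2 + λ - 20 = 0.
Eigenvalues λ = 4, -5.
For λ=4: (A-λI) row 1 is [9, 9], so an eigenvector is (1, -1).
For λ=-5: (A-λI) row 1 is [18, 9], so an eigenvector is (-1, 2).
General solution: K_1e^(4t)(1,-1) + K_2e^(-5t)(-1,2).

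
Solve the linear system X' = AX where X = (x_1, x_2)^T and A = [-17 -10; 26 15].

Coefficient matrix A = [[-17, -10], [26, 15]].
Characteristic polynomial det(A - λI) = λ^2 + 2λ + 5 = 0.
Eigenvalues λ = -1 ± 2i (complex conjugate pair).
For λ=-1+2i: an eigenvector is (1,-2) - i(2,-3) = (1 - 2i, -2 + 3i).
A real fundamental pair from Re and Im of e^((-1+2i)t)v: X_1 = e^(-t)(cos(2t)·(1,-2) + sin(2t)·(2,-3)), X_2 = e^(-t)(sin(2t)·(1,-2) - cos(2t)·(2,-3)).
General solution: C_1X_1 + C_2X_2.

x_1(t) = 2C_1e^(-t)sin(2t) + C_1e^(-t)cos(2t) + C_2e^(-t)sin(2t) - 2C_2e^(-t)cos(2t), x_2(t) = -3C_1e^(-t)sin(2t) - 2C_1e^(-t)cos(2t) - 2C_2e^(-t)sin(2t) + 3C_2e^(-t)cos(2t)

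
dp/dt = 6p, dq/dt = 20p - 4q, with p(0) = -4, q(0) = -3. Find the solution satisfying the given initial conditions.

Coefficient matrix A = [[6, 0], [20, -4]].
Characteristic polynomial det(A - λI) = λ^2 - 2λ - 24 = 0.
Eigenvalues λ = 6, -4.
For λ=6: (A-λI) row 2 is [20, -10], so an eigenvector is (1, 2).
For λ=-4: (A-λI) row 1 is [10, 0], so an eigenvector is (0, 1).
General solution: c_1e^(6t)(1,2) + c_2e^(-4t)(0,1).
Applying p(0)=-4, q(0)=-3 gives c_1=-4, c_2=5.

p(t) = -4e^(6t), q(t) = -8e^(6t) + 5e^(-4t)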